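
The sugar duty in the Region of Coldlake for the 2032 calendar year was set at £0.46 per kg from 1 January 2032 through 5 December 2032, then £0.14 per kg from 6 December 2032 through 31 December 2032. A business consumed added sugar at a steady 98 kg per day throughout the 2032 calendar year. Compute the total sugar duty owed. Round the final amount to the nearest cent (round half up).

1 January – 5 December 2032: 340 days × 98 kg/day = 33,320 kg at £0.46/kg → £15,327.20
6 December – 31 December 2032: 26 days × 98 kg/day = 2,548 kg at £0.14/kg → £356.72

£15,683.92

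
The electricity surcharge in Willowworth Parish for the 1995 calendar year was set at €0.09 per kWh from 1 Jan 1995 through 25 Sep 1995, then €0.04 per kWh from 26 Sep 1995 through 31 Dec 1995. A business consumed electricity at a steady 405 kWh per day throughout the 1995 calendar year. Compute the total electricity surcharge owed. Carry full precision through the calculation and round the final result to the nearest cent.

1 Jan – 25 Sep 1995: 268 days × 405 kWh/day = 108,540 kWh at €0.09/kWh → €9,768.60
26 Sep – 31 Dec 1995: 97 days × 405 kWh/day = 39,285 kWh at €0.04/kWh → €1,571.40

€11,340.00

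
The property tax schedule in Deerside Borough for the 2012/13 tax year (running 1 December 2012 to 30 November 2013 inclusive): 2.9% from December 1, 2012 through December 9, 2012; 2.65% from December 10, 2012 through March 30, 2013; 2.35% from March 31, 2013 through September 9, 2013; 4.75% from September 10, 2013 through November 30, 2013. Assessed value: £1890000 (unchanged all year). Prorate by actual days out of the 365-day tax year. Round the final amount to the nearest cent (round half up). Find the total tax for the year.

December 1 – December 9, 2012: 9 days at 2.9% → £1890000 × 2.9% × 9/365 = £1351.4795
December 10, 2012 – March 30, 2013: 111 days at 2.65% → £1890000 × 2.65% × 111/365 = £15231.3288
March 31 – September 9, 2013: 163 days at 2.35% → £1890000 × 2.35% × 163/365 = £19834.6438
September 10 – November 30, 2013: 82 days at 4.75% → £1890000 × 4.75% × 82/365 = £20168.6301
Total = £56586.0822

£56586.08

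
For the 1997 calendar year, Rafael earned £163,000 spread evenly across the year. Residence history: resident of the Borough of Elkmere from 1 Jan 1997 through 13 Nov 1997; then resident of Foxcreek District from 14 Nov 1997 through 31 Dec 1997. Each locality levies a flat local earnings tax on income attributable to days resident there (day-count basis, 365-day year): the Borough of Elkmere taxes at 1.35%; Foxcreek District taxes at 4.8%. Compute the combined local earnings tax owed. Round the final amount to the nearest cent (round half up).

£2,940.03

The Borough of Elkmere, 1 Jan – 13 Nov 1997: 317 days → £163,000 × 1.35% × 317/365 = £1,911.1192
Foxcreek District, 14 Nov – 31 Dec 1997: 48 days → £163,000 × 4.8% × 48/365 = £1,028.9096
Total = £2,940.0288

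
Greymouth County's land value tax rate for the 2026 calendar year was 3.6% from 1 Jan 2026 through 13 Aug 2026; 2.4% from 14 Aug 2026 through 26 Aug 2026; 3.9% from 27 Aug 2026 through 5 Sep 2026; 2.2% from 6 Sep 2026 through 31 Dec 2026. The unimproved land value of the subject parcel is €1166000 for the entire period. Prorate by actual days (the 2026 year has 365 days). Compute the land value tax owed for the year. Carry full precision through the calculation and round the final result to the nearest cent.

€36340.87

1 Jan – 13 Aug 2026: 225 days at 3.6% → €1166000 × 3.6% × 225/365 = €25875.6164
14 Aug – 26 Aug 2026: 13 days at 2.4% → €1166000 × 2.4% × 13/365 = €996.6904
27 Aug – 5 Sep 2026: 10 days at 3.9% → €1166000 × 3.9% × 10/365 = €1245.8630
6 Sep – 31 Dec 2026: 117 days at 2.2% → €1166000 × 2.2% × 117/365 = €8222.6959
Total = €36340.8658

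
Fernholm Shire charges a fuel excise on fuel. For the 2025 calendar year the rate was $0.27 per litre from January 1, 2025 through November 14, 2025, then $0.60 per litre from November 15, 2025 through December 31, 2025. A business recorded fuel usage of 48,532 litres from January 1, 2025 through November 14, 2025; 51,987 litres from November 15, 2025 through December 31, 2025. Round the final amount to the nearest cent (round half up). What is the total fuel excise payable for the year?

$44295.84

January 1 – November 14, 2025: 48,532 litres at $0.27/litre → $13103.64
November 15 – December 31, 2025: 51,987 litres at $0.60/litre → $31192.20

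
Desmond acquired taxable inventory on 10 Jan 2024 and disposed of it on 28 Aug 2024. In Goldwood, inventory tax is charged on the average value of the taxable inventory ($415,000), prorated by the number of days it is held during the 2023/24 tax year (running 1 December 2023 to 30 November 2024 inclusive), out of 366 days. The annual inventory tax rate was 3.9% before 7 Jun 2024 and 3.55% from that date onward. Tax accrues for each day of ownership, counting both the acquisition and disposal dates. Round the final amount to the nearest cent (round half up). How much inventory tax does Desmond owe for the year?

10 Jan – 6 Jun 2024: 149 days at 3.9% → $415,000 × 3.9% × 149/366 = $6,588.9754
7 Jun – 28 Aug 2024: 83 days at 3.55% → $415,000 × 3.55% × 83/366 = $3,340.9768
Total = $9,929.9522

$9,929.95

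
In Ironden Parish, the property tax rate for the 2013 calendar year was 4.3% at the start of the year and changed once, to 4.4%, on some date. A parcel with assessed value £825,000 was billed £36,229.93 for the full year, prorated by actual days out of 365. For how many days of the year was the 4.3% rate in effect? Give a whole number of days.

Let d = days at the first rate; then 365 − d days at the second rate.
£825,000 × [4.3%·d + 4.4%·(365−d)] / 365 = £36,229.93
Solving gives d = 31, so the new rate took effect on February 1, 2013.

31 days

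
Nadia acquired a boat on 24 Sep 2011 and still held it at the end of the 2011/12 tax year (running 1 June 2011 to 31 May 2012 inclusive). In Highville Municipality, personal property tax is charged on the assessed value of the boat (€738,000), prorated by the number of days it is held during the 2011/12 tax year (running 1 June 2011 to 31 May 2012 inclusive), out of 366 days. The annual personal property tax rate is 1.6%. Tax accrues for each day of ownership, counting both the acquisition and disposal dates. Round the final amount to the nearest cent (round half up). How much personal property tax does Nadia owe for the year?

€8,097.84

Days held (24 Sep 2011 – 31 May 2012): 251 out of 366
Tax = €738,000 × 1.6% × 251/366 = €8,097.8361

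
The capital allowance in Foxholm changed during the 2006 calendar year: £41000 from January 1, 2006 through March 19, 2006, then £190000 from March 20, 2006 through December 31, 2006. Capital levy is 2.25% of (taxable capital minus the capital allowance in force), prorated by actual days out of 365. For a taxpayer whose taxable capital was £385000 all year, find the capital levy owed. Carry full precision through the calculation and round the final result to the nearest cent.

January 1 – March 19, 2006: 78 days, exemption £41000 → (£385000 − £41000) × 2.25% × 78/365 = £1654.0274
March 20 – December 31, 2006: 287 days, exemption £190000 → (£385000 − £190000) × 2.25% × 287/365 = £3449.8973
Total = £5103.9247

£5103.92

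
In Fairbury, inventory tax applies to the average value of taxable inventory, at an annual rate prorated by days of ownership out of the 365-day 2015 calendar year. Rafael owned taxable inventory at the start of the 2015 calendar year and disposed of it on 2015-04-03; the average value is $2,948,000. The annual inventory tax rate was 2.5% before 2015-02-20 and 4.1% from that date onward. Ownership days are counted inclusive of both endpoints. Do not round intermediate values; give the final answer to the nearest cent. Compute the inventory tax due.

2015-01-01 to 2015-02-19: 50 days at 2.5% → $2,948,000 × 2.5% × 50/365 = $10,095.8904
2015-02-20 to 2015-04-03: 43 days at 4.1% → $2,948,000 × 4.1% × 43/365 = $14,239.2438
Total = $24,335.1342

$24,335.13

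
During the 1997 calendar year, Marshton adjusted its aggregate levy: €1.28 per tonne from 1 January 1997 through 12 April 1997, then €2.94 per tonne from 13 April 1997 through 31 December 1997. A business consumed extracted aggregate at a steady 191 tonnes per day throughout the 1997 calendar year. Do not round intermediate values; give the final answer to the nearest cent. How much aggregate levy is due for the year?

1 January – 12 April 1997: 102 days × 191 tonnes/day = 19,482 tonnes at €1.28/tonne → €24936.96
13 April – 31 December 1997: 263 days × 191 tonnes/day = 50,233 tonnes at €2.94/tonne → €147685.02

€172621.98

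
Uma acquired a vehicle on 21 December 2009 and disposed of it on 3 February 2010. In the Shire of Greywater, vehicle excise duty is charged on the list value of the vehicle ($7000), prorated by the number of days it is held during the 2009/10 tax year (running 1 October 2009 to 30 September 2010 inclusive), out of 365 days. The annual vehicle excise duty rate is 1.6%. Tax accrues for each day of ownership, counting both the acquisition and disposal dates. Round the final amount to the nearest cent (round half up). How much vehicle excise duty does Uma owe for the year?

Days held (21 December 2009 – 3 February 2010): 45 out of 365
Tax = $7000 × 1.6% × 45/365 = $13.8082

$13.81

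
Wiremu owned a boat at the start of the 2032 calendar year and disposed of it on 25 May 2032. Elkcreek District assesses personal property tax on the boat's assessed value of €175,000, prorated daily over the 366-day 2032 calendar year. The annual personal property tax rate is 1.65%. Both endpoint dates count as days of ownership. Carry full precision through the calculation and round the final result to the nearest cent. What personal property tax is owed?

Days held (1 January – 25 May 2032): 146 out of 366
Tax = €175,000 × 1.65% × 146/366 = €1,151.8443

€1,151.84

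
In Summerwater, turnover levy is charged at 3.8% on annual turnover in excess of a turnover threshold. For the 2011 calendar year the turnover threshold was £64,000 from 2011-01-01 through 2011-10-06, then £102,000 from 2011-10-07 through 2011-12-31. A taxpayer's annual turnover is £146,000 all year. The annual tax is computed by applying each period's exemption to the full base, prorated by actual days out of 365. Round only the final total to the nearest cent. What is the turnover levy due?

2011-01-01 to 2011-10-06: 279 days, exemption £64,000 → (£146,000 − £64,000) × 3.8% × 279/365 = £2,381.8192
2011-10-07 to 2011-12-31: 86 days, exemption £102,000 → (£146,000 − £102,000) × 3.8% × 86/365 = £393.9507
Total = £2,775.7699

£2,775.77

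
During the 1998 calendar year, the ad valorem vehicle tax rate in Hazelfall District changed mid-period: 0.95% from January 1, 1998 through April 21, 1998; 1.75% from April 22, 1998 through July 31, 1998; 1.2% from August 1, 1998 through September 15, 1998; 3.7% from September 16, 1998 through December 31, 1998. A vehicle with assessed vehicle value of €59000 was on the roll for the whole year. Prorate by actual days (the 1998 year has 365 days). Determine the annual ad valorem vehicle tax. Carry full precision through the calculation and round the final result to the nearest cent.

€1185.33

January 1 – April 21, 1998: 111 days at 0.95% → €59000 × 0.95% × 111/365 = €170.4534
April 22 – July 31, 1998: 101 days at 1.75% → €59000 × 1.75% × 101/365 = €285.7055
August 1 – September 15, 1998: 46 days at 1.2% → €59000 × 1.2% × 46/365 = €89.2274
September 16 – December 31, 1998: 107 days at 3.7% → €59000 × 3.7% × 107/365 = €639.9479
Total = €1185.3342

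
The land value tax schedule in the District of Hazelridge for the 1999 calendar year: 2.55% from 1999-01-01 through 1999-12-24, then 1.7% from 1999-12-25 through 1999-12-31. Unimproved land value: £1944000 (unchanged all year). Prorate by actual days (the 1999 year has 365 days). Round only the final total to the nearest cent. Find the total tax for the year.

1999-01-01 to 1999-12-24: 358 days at 2.55% → £1944000 × 2.55% × 358/365 = £48621.3041
1999-12-25 to 1999-12-31: 7 days at 1.7% → £1944000 × 1.7% × 7/365 = £633.7973
Total = £49255.1014

£49255.10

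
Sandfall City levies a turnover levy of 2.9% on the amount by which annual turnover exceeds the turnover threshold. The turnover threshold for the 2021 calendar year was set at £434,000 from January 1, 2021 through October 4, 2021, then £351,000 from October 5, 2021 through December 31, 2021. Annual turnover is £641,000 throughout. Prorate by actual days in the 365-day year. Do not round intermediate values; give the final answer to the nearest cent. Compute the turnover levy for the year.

January 1 – October 4, 2021: 277 days, exemption £434,000 → (£641,000 − £434,000) × 2.9% × 277/365 = £4,555.7014
October 5 – December 31, 2021: 88 days, exemption £351,000 → (£641,000 − £351,000) × 2.9% × 88/365 = £2,027.6164
Total = £6,583.3178

£6,583.32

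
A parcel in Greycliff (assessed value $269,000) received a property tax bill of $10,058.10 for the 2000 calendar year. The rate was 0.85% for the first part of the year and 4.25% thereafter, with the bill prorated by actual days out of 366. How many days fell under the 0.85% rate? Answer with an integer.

55 days

Let d = days at the first rate; then 366 − d days at the second rate.
$269,000 × [0.85%·d + 4.25%·(366−d)] / 366 = $10,058.10
Solving gives d = 55, so the new rate took effect on 25 February 2000.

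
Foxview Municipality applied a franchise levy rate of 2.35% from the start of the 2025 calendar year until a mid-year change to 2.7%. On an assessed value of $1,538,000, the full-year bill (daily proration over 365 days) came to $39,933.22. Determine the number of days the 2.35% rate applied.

Let d = days at the first rate; then 365 − d days at the second rate.
$1,538,000 × [2.35%·d + 2.7%·(365−d)] / 365 = $39,933.22
Solving gives d = 108, so the new rate took effect on 19 Apr 2025.

108 days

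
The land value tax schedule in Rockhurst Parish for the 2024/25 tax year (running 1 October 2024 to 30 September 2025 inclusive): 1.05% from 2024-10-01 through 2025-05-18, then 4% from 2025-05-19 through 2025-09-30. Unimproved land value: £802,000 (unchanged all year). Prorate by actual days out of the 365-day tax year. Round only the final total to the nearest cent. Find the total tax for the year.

2024-10-01 to 2025-05-18: 230 days at 1.05% → £802,000 × 1.05% × 230/365 = £5,306.3836
2025-05-19 to 2025-09-30: 135 days at 4% → £802,000 × 4% × 135/365 = £11,865.2055
Total = £17,171.5890

£17,171.59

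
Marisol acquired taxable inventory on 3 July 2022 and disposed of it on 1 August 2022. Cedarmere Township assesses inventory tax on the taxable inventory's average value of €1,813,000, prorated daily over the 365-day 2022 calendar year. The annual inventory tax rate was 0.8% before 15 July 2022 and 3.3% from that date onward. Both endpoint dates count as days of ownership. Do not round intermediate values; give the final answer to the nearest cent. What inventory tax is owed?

3 July – 14 July 2022: 12 days at 0.8% → €1,813,000 × 0.8% × 12/365 = €476.8438
15 July – 1 August 2022: 18 days at 3.3% → €1,813,000 × 3.3% × 18/365 = €2,950.4712
Total = €3,427.3151

€3,427.32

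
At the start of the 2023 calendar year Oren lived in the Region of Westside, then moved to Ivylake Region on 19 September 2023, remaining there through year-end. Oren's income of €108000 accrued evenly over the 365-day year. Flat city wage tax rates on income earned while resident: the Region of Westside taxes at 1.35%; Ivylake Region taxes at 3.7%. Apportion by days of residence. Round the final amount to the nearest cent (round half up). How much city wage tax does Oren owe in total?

€2181.16

The Region of Westside, 1 January – 18 September 2023: 261 days → €108000 × 1.35% × 261/365 = €1042.5699
Ivylake Region, 19 September – 31 December 2023: 104 days → €108000 × 3.7% × 104/365 = €1138.5863
Total = €2181.1562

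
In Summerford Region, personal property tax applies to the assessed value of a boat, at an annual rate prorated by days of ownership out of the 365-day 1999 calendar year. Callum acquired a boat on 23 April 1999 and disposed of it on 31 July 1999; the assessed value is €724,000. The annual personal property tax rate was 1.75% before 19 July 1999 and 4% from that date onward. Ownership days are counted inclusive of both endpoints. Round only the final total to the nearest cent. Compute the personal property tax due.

€4,051.42

23 April – 18 July 1999: 87 days at 1.75% → €724,000 × 1.75% × 87/365 = €3,019.9726
19 July – 31 July 1999: 13 days at 4% → €724,000 × 4% × 13/365 = €1,031.4521
Total = €4,051.4247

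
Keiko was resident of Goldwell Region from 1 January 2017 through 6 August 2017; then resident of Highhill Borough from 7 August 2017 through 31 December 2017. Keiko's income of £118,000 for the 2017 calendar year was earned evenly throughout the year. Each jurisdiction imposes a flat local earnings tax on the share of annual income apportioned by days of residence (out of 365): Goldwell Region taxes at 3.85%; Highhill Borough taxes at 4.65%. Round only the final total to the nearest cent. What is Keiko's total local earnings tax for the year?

Goldwell Region, 1 January – 6 August 2017: 218 days → £118,000 × 3.85% × 218/365 = £2,713.3534
Highhill Borough, 7 August – 31 December 2017: 147 days → £118,000 × 4.65% × 147/365 = £2,209.8329
Total = £4,923.1863

£4,923.19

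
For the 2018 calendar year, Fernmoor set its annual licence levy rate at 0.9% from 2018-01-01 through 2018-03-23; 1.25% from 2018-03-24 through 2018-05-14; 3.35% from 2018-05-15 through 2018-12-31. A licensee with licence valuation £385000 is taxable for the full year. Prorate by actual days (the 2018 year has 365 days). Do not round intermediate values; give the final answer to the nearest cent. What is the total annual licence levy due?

£9626.58

2018-01-01 to 2018-03-23: 82 days at 0.9% → £385000 × 0.9% × 82/365 = £778.4384
2018-03-24 to 2018-05-14: 52 days at 1.25% → £385000 × 1.25% × 52/365 = £685.6164
2018-05-15 to 2018-12-31: 231 days at 3.35% → £385000 × 3.35% × 231/365 = £8162.5274
Total = £9626.5822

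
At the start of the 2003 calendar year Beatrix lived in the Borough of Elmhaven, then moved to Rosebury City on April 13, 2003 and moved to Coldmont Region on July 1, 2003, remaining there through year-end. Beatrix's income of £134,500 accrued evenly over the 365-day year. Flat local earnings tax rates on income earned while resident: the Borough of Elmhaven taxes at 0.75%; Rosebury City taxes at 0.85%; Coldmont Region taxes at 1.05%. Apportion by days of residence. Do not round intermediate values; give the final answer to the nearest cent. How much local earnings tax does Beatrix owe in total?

£1,241.27

The Borough of Elmhaven, January 1 – April 12, 2003: 102 days → £134,500 × 0.75% × 102/365 = £281.8973
Rosebury City, April 13 – June 30, 2003: 79 days → £134,500 × 0.85% × 79/365 = £247.4432
Coldmont Region, July 1 – December 31, 2003: 184 days → £134,500 × 1.05% × 184/365 = £711.9288
Total = £1,241.2692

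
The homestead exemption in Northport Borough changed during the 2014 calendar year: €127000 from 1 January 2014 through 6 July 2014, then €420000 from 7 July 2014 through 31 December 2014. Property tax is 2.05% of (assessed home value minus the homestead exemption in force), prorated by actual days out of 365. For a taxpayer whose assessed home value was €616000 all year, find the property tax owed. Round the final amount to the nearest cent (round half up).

1 January – 6 July 2014: 187 days, exemption €127000 → (€616000 − €127000) × 2.05% × 187/365 = €5135.8397
7 July – 31 December 2014: 178 days, exemption €420000 → (€616000 − €420000) × 2.05% × 178/365 = €1959.4630
Total = €7095.3027

€7095.30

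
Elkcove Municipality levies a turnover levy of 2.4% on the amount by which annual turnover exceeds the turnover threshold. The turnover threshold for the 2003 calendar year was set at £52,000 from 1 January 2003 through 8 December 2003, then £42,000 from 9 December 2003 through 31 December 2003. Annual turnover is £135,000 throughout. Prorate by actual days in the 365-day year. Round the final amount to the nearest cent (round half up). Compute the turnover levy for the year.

£2,007.12

1 January – 8 December 2003: 342 days, exemption £52,000 → (£135,000 − £52,000) × 2.4% × 342/365 = £1,866.4767
9 December – 31 December 2003: 23 days, exemption £42,000 → (£135,000 − £42,000) × 2.4% × 23/365 = £140.6466
Total = £2,007.1233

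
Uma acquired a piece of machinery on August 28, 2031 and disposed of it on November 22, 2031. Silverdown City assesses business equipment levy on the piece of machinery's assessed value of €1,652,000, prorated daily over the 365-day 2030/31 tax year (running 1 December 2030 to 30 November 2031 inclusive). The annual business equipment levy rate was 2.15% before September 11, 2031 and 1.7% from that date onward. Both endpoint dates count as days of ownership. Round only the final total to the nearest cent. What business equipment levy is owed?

€6,979.13

August 28 – September 10, 2031: 14 days at 2.15% → €1,652,000 × 2.15% × 14/365 = €1,362.3342
September 11 – November 22, 2031: 73 days at 1.7% → €1,652,000 × 1.7% × 73/365 = €5,616.8000
Total = €6,979.1342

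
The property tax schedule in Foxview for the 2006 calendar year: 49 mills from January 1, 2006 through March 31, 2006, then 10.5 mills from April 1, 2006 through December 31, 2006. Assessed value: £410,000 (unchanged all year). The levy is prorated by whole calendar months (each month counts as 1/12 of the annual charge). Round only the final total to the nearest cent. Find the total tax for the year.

£8,251.25

January 1 – March 31, 2006: 3 months at 49 mills → £410,000 × 4.9% × 3/12 = £5,022.5000
April 1 – December 31, 2006: 9 months at 10.5 mills → £410,000 × 1.05% × 9/12 = £3,228.7500
Total = £8,251.2500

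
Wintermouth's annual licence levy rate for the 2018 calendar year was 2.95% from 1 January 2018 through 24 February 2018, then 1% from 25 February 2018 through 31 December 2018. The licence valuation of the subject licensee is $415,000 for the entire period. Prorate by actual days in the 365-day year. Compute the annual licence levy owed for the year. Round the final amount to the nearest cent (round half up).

1 January – 24 February 2018: 55 days at 2.95% → $415,000 × 2.95% × 55/365 = $1,844.7603
25 February – 31 December 2018: 310 days at 1% → $415,000 × 1% × 310/365 = $3,524.6575
Total = $5,369.4178

$5,369.42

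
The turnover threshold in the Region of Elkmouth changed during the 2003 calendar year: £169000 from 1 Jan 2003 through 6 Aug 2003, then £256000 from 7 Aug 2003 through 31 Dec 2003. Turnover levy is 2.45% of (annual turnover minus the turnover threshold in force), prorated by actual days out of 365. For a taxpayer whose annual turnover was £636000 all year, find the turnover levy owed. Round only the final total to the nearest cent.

1 Jan – 6 Aug 2003: 218 days, exemption £169000 → (£636000 − £169000) × 2.45% × 218/365 = £6833.5534
7 Aug – 31 Dec 2003: 147 days, exemption £256000 → (£636000 − £256000) × 2.45% × 147/365 = £3749.5068
Total = £10583.0603

£10583.06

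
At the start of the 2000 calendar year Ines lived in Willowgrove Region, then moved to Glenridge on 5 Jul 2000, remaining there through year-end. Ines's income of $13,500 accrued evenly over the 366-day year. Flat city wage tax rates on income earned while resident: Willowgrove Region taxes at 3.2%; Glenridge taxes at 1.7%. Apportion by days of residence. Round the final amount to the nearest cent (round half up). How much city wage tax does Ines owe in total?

$332.41

Willowgrove Region, 1 Jan – 4 Jul 2000: 186 days → $13,500 × 3.2% × 186/366 = $219.5410
Glenridge, 5 Jul – 31 Dec 2000: 180 days → $13,500 × 1.7% × 180/366 = $112.8689
Total = $332.4098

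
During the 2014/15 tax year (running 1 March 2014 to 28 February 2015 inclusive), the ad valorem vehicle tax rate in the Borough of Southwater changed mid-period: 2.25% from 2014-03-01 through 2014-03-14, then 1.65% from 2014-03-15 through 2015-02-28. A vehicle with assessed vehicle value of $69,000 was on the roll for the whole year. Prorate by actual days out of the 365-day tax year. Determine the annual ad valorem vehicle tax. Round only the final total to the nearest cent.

2014-03-01 to 2014-03-14: 14 days at 2.25% → $69,000 × 2.25% × 14/365 = $59.5479
2014-03-15 to 2015-02-28: 351 days at 1.65% → $69,000 × 1.65% × 351/365 = $1,094.8315
Total = $1,154.3795

$1,154.38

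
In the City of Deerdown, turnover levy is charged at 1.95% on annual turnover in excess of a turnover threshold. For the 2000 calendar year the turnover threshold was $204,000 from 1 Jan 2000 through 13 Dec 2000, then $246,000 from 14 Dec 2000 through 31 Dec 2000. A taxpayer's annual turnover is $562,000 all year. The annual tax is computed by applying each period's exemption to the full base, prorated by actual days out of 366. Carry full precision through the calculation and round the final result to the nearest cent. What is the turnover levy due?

$6,940.72

1 Jan – 13 Dec 2000: 348 days, exemption $204,000 → ($562,000 − $204,000) × 1.95% × 348/366 = $6,637.6721
14 Dec – 31 Dec 2000: 18 days, exemption $246,000 → ($562,000 − $246,000) × 1.95% × 18/366 = $303.0492
Total = $6,940.7213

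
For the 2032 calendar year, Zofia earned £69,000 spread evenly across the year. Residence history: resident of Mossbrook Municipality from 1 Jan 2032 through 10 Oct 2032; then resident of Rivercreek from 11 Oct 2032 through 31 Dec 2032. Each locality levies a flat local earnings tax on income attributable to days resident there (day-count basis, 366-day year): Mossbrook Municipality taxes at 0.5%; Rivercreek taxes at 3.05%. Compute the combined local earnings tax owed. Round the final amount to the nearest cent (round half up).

£739.20

Mossbrook Municipality, 1 Jan – 10 Oct 2032: 284 days → £69,000 × 0.5% × 284/366 = £267.7049
Rivercreek, 11 Oct – 31 Dec 2032: 82 days → £69,000 × 3.05% × 82/366 = £471.5000
Total = £739.2049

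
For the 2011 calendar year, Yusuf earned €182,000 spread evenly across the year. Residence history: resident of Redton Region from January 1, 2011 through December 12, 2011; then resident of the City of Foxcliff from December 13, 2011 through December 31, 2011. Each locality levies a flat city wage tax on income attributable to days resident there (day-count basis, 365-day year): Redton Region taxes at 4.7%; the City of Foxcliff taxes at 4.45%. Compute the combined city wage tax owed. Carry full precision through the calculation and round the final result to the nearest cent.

€8,530.32

Redton Region, January 1 – December 12, 2011: 346 days → €182,000 × 4.7% × 346/365 = €8,108.7233
The City of Foxcliff, December 13 – December 31, 2011: 19 days → €182,000 × 4.45% × 19/365 = €421.5918
Total = €8,530.3151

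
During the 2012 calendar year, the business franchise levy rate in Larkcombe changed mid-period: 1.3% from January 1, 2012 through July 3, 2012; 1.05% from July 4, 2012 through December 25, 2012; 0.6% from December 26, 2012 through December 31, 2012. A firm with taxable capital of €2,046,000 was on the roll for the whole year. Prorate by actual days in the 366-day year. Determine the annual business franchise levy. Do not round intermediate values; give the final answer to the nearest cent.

January 1 – July 3, 2012: 185 days at 1.3% → €2,046,000 × 1.3% × 185/366 = €13,444.3443
July 4 – December 25, 2012: 175 days at 1.05% → €2,046,000 × 1.05% × 175/366 = €10,271.9262
December 26 – December 31, 2012: 6 days at 0.6% → €2,046,000 × 0.6% × 6/366 = €201.2459
Total = €23,917.5164

€23,917.52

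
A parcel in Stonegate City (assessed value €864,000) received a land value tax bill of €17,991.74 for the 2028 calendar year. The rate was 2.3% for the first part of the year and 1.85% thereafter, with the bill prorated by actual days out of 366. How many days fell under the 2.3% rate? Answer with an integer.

Let d = days at the first rate; then 366 − d days at the second rate.
€864,000 × [2.3%·d + 1.85%·(366−d)] / 366 = €17,991.74
Solving gives d = 189, so the new rate took effect on 8 Jul 2028.

189 days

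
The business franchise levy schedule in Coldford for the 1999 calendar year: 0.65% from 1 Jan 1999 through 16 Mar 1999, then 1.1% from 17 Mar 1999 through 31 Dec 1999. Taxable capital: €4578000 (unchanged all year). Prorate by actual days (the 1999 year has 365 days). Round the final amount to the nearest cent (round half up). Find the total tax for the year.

1 Jan – 16 Mar 1999: 75 days at 0.65% → €4578000 × 0.65% × 75/365 = €6114.4521
17 Mar – 31 Dec 1999: 290 days at 1.1% → €4578000 × 1.1% × 290/365 = €40010.4658
Total = €46124.9178

€46124.92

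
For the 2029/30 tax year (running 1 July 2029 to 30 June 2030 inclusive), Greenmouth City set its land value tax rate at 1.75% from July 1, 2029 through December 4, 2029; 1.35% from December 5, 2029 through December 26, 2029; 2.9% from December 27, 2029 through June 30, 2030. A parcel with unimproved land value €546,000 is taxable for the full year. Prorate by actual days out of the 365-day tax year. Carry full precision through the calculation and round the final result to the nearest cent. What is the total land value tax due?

€12,623.07

July 1 – December 4, 2029: 157 days at 1.75% → €546,000 × 1.75% × 157/365 = €4,109.9589
December 5 – December 26, 2029: 22 days at 1.35% → €546,000 × 1.35% × 22/365 = €444.2795
December 27, 2029 – June 30, 2030: 186 days at 2.9% → €546,000 × 2.9% × 186/365 = €8,068.8329
Total = €12,623.0712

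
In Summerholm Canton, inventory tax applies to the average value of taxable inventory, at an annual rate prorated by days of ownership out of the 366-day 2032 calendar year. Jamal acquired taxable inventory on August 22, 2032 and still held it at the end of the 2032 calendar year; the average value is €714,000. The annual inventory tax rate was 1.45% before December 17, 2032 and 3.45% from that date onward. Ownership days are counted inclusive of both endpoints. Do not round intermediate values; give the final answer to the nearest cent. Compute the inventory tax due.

August 22 – December 16, 2032: 117 days at 1.45% → €714,000 × 1.45% × 117/366 = €3,309.5656
December 17 – December 31, 2032: 15 days at 3.45% → €714,000 × 3.45% × 15/366 = €1,009.5492
Total = €4,319.1148

€4,319.11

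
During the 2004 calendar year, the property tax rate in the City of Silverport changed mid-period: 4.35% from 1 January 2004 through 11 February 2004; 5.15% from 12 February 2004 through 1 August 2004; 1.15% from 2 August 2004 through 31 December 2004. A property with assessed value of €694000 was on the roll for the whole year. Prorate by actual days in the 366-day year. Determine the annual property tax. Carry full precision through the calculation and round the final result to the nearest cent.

€23575.14

1 January – 11 February 2004: 42 days at 4.35% → €694000 × 4.35% × 42/366 = €3464.3115
12 February – 1 August 2004: 172 days at 5.15% → €694000 × 5.15% × 172/366 = €16796.3169
2 August – 31 December 2004: 152 days at 1.15% → €694000 × 1.15% × 152/366 = €3314.5137
Total = €23575.1421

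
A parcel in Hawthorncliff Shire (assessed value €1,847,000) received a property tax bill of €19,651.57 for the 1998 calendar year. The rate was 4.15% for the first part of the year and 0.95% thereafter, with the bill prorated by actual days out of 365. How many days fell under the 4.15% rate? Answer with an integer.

13 days

Let d = days at the first rate; then 365 − d days at the second rate.
€1,847,000 × [4.15%·d + 0.95%·(365−d)] / 365 = €19,651.57
Solving gives d = 13, so the new rate took effect on 14 January 1998.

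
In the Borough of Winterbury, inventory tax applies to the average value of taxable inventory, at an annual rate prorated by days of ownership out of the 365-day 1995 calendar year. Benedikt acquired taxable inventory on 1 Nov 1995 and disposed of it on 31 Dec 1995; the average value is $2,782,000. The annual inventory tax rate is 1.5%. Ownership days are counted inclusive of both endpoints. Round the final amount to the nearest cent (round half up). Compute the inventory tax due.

$6,974.05

Days held (1 Nov – 31 Dec 1995): 61 out of 365
Tax = $2,782,000 × 1.5% × 61/365 = $6,974.0548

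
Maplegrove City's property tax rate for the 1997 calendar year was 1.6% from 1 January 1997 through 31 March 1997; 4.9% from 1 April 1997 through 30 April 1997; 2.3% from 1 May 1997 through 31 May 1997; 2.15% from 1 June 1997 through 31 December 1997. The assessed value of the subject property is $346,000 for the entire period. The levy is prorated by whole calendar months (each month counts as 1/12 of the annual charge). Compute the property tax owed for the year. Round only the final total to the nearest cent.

$7,799.42

1 January – 31 March 1997: 3 months at 1.6% → $346,000 × 1.6% × 3/12 = $1,384.0000
1 April – 30 April 1997: 1 month at 4.9% → $346,000 × 4.9% × 1/12 = $1,412.8333
1 May – 31 May 1997: 1 month at 2.3% → $346,000 × 2.3% × 1/12 = $663.1667
1 June – 31 December 1997: 7 months at 2.15% → $346,000 × 2.15% × 7/12 = $4,339.4167
Total = $7,799.4167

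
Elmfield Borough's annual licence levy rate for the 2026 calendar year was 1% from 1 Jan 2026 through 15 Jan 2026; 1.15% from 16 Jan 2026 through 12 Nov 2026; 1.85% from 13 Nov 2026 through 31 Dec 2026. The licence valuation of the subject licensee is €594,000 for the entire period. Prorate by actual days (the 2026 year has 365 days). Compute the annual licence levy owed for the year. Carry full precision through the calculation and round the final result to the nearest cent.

€7,352.58

1 Jan – 15 Jan 2026: 15 days at 1% → €594,000 × 1% × 15/365 = €244.1096
16 Jan – 12 Nov 2026: 301 days at 1.15% → €594,000 × 1.15% × 301/365 = €5,633.2356
13 Nov – 31 Dec 2026: 49 days at 1.85% → €594,000 × 1.85% × 49/365 = €1,475.2356
Total = €7,352.5808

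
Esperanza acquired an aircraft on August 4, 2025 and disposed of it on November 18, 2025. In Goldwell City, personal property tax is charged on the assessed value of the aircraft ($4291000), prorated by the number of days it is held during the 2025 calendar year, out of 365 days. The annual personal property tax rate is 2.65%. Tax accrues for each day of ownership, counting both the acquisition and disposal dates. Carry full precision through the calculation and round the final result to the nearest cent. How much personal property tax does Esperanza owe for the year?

Days held (August 4 – November 18, 2025): 107 out of 365
Tax = $4291000 × 2.65% × 107/365 = $33334.6041

$33334.60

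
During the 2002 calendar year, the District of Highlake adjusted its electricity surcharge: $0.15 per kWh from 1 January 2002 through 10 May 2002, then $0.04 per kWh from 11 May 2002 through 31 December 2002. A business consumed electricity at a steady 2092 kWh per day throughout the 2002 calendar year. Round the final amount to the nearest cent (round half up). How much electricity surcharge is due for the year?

1 January – 10 May 2002: 130 days × 2092 kWh/day = 271,960 kWh at $0.15/kWh → $40,794.00
11 May – 31 December 2002: 235 days × 2092 kWh/day = 491,620 kWh at $0.04/kWh → $19,664.80

$60,458.80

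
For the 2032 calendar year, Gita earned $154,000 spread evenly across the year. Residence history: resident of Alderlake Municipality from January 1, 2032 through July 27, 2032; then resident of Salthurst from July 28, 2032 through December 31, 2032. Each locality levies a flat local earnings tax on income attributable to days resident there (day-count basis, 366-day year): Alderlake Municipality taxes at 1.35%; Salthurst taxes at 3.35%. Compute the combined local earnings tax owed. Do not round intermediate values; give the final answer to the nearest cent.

$3,400.20

Alderlake Municipality, January 1 – July 27, 2032: 209 days → $154,000 × 1.35% × 209/366 = $1,187.1885
Salthurst, July 28 – December 31, 2032: 157 days → $154,000 × 3.35% × 157/366 = $2,213.0137
Total = $3,400.2022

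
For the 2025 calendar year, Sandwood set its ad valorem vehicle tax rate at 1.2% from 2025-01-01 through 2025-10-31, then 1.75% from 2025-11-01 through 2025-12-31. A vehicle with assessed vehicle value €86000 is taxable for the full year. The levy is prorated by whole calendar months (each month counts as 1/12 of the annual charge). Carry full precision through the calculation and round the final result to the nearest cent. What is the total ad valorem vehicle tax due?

€1110.83

2025-01-01 to 2025-10-31: 10 months at 1.2% → €86000 × 1.2% × 10/12 = €860.0000
2025-11-01 to 2025-12-31: 2 months at 1.75% → €86000 × 1.75% × 2/12 = €250.8333
Total = €1110.8333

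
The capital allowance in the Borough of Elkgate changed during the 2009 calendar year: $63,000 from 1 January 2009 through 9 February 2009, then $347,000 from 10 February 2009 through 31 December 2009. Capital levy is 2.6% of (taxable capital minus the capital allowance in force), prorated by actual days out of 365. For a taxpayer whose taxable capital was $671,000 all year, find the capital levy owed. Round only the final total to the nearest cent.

$9,233.21

1 January – 9 February 2009: 40 days, exemption $63,000 → ($671,000 − $63,000) × 2.6% × 40/365 = $1,732.3836
10 February – 31 December 2009: 325 days, exemption $347,000 → ($671,000 − $347,000) × 2.6% × 325/365 = $7,500.8219
Total = $9,233.2055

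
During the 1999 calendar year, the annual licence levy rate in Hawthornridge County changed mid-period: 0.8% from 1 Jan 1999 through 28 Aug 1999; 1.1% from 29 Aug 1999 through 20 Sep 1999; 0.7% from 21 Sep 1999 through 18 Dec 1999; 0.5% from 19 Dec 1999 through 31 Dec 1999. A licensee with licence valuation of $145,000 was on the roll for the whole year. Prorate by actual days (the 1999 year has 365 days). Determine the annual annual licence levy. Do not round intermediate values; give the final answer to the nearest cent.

$1,136.56

1 Jan – 28 Aug 1999: 240 days at 0.8% → $145,000 × 0.8% × 240/365 = $762.7397
29 Aug – 20 Sep 1999: 23 days at 1.1% → $145,000 × 1.1% × 23/365 = $100.5068
21 Sep – 18 Dec 1999: 89 days at 0.7% → $145,000 × 0.7% × 89/365 = $247.4932
19 Dec – 31 Dec 1999: 13 days at 0.5% → $145,000 × 0.5% × 13/365 = $25.8219
Total = $1,136.5616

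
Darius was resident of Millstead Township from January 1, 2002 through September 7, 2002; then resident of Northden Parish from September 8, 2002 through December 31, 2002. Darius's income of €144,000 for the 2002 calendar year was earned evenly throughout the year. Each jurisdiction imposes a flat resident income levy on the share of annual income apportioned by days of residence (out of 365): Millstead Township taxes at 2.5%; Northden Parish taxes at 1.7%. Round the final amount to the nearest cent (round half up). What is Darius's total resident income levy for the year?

€3,237.04

Millstead Township, January 1 – September 7, 2002: 250 days → €144,000 × 2.5% × 250/365 = €2,465.7534
Northden Parish, September 8 – December 31, 2002: 115 days → €144,000 × 1.7% × 115/365 = €771.2877
Total = €3,237.0411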